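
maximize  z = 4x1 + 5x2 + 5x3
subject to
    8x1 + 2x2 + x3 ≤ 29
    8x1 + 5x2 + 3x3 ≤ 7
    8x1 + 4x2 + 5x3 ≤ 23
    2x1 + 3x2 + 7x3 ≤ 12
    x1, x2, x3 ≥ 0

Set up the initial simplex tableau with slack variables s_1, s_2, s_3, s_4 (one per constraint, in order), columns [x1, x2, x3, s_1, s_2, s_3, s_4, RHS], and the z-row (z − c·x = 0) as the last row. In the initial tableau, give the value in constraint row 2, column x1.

Constraint 2 has coefficient 8 on x1.

8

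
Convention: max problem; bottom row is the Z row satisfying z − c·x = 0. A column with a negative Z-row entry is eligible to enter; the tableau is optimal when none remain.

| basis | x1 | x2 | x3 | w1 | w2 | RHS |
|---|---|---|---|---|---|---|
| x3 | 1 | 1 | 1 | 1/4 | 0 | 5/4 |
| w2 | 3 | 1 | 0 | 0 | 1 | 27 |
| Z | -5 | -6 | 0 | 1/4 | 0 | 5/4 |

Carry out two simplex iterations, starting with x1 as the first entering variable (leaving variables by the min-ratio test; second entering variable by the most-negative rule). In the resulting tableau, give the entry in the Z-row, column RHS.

Ratio test on column x1 — row 1: (5/4)/1 = 5/4; row 2: 27/3 = 9. Minimum is 5/4 at row 1 (x3 leaves); pivot element 1.
Divide row 1 by 1; eliminate column x1 from the other rows.
Second iteration: most negative Z-row entry is -1 in column x2, so x2 enters.
Ratio test on column x2 — row 1: (5/4)/1 = 5/4; row 2: entry -2 ≤ 0. Minimum is 5/4 at row 1 (x1 leaves); pivot element 1.
Divide row 1 by 1; eliminate column x2 from the other rows.
After both pivots, the entry at the Z-row, column RHS is 35/4.

35/4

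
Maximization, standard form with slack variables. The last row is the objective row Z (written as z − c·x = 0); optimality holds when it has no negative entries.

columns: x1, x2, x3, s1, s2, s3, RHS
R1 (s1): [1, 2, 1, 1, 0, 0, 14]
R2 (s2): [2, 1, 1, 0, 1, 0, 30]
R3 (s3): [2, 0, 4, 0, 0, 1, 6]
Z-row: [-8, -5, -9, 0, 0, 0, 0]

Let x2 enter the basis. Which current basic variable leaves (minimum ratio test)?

s1

Column x2 entries and ratios — s1: 14/2 = 7; s2: 30/1 = 30; s3: 0 ≤ 0, skip.
Smallest ratio is 7 in the row of s1, so s1 leaves.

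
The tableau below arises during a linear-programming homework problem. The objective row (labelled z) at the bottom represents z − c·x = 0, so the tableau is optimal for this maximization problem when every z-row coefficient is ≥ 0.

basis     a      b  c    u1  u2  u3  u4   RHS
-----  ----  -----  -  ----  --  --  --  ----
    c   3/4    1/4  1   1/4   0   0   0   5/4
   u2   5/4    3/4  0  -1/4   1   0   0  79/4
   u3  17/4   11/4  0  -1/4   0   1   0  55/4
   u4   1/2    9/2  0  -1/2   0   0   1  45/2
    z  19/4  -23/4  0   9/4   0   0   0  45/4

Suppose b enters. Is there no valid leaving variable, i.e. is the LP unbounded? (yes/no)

Column b has positive entries in row(s) 1, 2, 3, 4, so the ratio test bounds it — not unbounded.

no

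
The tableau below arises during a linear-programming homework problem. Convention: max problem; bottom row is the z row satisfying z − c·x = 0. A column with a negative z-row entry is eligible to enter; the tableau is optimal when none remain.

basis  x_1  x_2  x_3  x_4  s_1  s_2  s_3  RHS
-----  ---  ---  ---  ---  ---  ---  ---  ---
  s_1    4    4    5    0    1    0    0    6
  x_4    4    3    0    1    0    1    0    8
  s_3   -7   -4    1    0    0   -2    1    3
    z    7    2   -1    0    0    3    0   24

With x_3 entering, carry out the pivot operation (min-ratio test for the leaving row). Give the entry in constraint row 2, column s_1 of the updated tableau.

0

Ratio test on column x_3 — row 1: 6/5 = 6/5; row 2: entry 0 ≤ 0; row 3: 3/1 = 3. Minimum is 6/5 at row 1 (s_1 leaves); pivot element 5.
Divide row 1 by 5; eliminate column x_3 from the other rows.
Row 2 update in column s_1: 0 − 0·(1/5) = 0.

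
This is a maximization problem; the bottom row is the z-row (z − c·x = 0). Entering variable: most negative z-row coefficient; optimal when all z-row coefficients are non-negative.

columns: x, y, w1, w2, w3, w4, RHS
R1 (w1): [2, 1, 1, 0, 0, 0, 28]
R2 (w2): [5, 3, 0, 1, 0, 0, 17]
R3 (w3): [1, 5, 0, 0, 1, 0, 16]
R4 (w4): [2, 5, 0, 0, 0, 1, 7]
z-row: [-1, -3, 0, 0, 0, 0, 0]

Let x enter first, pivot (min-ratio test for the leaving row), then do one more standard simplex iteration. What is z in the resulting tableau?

Ratio test on column x — row 1: 28/2 = 14; row 2: 17/5 = 17/5; row 3: 16/1 = 16; row 4: 7/2 = 7/2. Minimum is 17/5 at row 2 (w2 leaves); pivot element 5.
Pivot on row 2; the z-row RHS becomes 0 − (-1)·(17/5) = 17/5.
Next entering variable (most negative z-row entry -12/5): y.
Ratio test on column y — row 1: entry -1/5 ≤ 0; row 2: (17/5)/(3/5) = 17/3; row 3: (63/5)/(22/5) = 63/22; row 4: (1/5)/(19/5) = 1/19. Minimum is 1/19 at row 4 (w4 leaves); pivot element 19/5.
After the second pivot the z-row RHS is 17/5 − (-12/5)·(1/19) = 67/19.

67/19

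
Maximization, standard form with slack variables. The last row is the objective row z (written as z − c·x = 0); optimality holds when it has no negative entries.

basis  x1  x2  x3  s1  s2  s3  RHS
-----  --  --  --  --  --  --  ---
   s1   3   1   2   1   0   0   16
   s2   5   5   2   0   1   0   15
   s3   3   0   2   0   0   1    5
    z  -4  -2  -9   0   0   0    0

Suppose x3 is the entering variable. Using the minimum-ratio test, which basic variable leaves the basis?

s3

Column x3 entries and ratios — s1: 16/2 = 8; s2: 15/2 = 15/2; s3: 5/2 = 5/2.
Smallest ratio is 5/2 in the row of s3, so s3 leaves.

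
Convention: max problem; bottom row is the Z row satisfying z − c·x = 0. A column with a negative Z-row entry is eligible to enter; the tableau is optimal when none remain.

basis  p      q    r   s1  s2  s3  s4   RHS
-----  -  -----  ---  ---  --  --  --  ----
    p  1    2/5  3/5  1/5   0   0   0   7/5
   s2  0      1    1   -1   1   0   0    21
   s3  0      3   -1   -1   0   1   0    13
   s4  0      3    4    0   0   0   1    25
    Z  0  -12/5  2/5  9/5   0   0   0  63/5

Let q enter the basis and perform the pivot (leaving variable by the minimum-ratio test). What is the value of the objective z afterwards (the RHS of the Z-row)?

21

Ratio test on column q — row 1: (7/5)/(2/5) = 7/2; row 2: 21/1 = 21; row 3: 13/3 = 13/3; row 4: 25/3 = 25/3. Minimum is 7/2 at row 1 (p leaves); pivot element 2/5.
Pivot on row 1; the Z-row RHS becomes 63/5 − (-12/5)·(7/2) = 21.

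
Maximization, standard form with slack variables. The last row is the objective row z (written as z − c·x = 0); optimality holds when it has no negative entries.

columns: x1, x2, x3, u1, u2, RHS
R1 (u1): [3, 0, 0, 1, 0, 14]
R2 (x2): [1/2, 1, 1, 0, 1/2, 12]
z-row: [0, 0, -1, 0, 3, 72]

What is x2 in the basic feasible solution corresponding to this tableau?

x2 is basic (row 2); its value is the RHS of that row, 12.

12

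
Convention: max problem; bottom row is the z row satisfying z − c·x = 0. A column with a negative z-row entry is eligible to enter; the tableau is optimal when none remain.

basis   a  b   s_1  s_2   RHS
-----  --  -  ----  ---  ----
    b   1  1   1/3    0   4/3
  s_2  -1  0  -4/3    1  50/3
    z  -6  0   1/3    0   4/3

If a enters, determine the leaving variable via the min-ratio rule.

Column a entries and ratios — b: (4/3)/1 = 4/3; s_2: -1 ≤ 0, skip.
Smallest ratio is 4/3 in the row of b, so b leaves.

b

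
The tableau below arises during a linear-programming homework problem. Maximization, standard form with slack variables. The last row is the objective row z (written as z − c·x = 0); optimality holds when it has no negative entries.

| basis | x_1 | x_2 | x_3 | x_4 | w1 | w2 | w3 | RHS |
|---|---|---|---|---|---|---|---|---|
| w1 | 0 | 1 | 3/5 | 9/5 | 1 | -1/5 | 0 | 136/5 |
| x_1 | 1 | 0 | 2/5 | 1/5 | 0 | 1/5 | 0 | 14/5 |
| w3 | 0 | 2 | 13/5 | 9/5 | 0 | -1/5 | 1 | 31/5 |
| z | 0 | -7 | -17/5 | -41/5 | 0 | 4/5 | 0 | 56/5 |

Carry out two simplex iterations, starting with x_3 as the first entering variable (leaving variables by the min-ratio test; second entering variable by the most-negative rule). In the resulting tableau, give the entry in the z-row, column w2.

Ratio test on column x_3 — row 1: (136/5)/(3/5) = 136/3; row 2: (14/5)/(2/5) = 7; row 3: (31/5)/(13/5) = 31/13. Minimum is 31/13 at row 3 (w3 leaves); pivot element 13/5.
Divide row 3 by 13/5; eliminate column x_3 from the other rows.
Second iteration: most negative z-row entry is -76/13 in column x_4, so x_4 enters.
Ratio test on column x_4 — row 1: (335/13)/(18/13) = 335/18; row 2: entry -1/13 ≤ 0; row 3: (31/13)/(9/13) = 31/9. Minimum is 31/9 at row 3 (x_3 leaves); pivot element 9/13.
Divide row 3 by 9/13; eliminate column x_4 from the other rows.
After both pivots, the entry at the z-row, column w2 is -1/9.

-1/9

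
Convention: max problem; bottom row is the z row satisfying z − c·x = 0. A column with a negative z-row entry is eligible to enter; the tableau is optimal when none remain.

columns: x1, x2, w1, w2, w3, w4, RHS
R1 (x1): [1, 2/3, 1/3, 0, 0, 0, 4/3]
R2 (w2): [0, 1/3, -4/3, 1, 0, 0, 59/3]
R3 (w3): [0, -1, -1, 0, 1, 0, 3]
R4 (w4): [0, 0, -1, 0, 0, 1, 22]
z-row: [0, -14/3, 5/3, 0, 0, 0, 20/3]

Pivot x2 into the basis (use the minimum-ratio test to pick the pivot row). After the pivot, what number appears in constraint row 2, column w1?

Ratio test on column x2 — row 1: (4/3)/(2/3) = 2; row 2: (59/3)/(1/3) = 59; row 3: entry -1 ≤ 0; row 4: entry 0 ≤ 0. Minimum is 2 at row 1 (x1 leaves); pivot element 2/3.
Divide row 1 by 2/3; eliminate column x2 from the other rows.
Row 2 update in column w1: -4/3 − (1/3)·(1/2) = -3/2.

-3/2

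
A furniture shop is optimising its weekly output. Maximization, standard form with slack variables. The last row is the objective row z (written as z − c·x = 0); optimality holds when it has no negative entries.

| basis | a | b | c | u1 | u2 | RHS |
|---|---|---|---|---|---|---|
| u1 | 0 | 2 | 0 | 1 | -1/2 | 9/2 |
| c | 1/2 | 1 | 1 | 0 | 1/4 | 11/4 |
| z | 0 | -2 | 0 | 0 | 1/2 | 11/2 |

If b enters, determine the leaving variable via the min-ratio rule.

u1

Column b entries and ratios — u1: (9/2)/2 = 9/4; c: (11/4)/1 = 11/4.
Smallest ratio is 9/4 in the row of u1, so u1 leaves.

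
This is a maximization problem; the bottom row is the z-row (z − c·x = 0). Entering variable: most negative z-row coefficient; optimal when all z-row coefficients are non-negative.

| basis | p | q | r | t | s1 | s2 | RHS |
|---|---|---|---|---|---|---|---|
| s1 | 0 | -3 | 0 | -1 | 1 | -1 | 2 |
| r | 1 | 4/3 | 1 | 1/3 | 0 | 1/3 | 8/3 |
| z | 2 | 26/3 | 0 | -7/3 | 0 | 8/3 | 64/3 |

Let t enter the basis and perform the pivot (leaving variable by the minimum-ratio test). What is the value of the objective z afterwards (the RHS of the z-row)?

40

Ratio test on column t — row 1: entry -1 ≤ 0; row 2: (8/3)/(1/3) = 8. Minimum is 8 at row 2 (r leaves); pivot element 1/3.
Pivot on row 2; the z-row RHS becomes 64/3 − (-7/3)·8 = 40.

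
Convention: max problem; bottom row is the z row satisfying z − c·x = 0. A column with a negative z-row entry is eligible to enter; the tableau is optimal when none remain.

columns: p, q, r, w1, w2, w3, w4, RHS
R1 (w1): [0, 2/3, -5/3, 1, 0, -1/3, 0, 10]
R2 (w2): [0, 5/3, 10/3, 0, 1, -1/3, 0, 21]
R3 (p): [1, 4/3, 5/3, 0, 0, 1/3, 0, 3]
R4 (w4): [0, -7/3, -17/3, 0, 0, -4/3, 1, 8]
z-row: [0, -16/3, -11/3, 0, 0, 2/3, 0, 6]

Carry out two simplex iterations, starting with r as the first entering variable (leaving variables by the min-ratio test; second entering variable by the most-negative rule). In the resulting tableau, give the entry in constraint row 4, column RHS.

Ratio test on column r — row 1: entry -5/3 ≤ 0; row 2: 21/(10/3) = 63/10; row 3: 3/(5/3) = 9/5; row 4: entry -17/3 ≤ 0. Minimum is 9/5 at row 3 (p leaves); pivot element 5/3.
Divide row 3 by 5/3; eliminate column r from the other rows.
Second iteration: most negative z-row entry is -12/5 in column q, so q enters.
Ratio test on column q — row 1: 13/2 = 13/2; row 2: entry -1 ≤ 0; row 3: (9/5)/(4/5) = 9/4; row 4: (91/5)/(11/5) = 91/11. Minimum is 9/4 at row 3 (r leaves); pivot element 4/5.
Divide row 3 by 4/5; eliminate column q from the other rows.
After both pivots, the entry at constraint row 4, column RHS is 53/4.

53/4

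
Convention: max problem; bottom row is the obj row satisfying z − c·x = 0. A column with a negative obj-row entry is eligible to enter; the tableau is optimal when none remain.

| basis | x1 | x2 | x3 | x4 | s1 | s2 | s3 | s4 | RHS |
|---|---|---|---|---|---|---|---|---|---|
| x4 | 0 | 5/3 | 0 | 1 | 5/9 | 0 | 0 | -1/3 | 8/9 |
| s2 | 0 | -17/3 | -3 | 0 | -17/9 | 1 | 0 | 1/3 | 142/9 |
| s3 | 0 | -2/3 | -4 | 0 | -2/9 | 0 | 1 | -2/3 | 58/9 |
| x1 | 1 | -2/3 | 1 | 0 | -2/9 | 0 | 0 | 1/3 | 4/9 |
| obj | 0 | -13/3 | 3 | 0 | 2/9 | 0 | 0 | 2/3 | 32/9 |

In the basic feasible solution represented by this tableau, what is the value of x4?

x4 is basic (row 1); its value is the RHS of that row, 8/9.

8/9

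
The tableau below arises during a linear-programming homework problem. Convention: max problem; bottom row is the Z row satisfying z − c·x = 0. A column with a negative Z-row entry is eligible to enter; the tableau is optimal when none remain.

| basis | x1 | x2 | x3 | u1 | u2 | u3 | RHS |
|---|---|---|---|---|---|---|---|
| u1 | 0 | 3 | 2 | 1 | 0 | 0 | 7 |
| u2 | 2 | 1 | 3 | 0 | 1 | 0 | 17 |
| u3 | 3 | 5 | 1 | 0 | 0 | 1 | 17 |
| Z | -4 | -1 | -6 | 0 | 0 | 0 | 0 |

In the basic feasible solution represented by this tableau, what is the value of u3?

u3 is basic (row 3); its value is the RHS of that row, 17.

17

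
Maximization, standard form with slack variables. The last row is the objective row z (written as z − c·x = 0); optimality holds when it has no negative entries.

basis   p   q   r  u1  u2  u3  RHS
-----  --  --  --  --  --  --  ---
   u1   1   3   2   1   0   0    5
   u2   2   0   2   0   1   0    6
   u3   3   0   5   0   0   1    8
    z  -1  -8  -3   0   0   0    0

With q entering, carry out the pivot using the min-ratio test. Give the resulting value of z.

Ratio test on column q — row 1: 5/3 = 5/3; row 2: entry 0 ≤ 0; row 3: entry 0 ≤ 0. Minimum is 5/3 at row 1 (u1 leaves); pivot element 3.
Pivot on row 1; the z-row RHS becomes 0 − (-8)·(5/3) = 40/3.

40/3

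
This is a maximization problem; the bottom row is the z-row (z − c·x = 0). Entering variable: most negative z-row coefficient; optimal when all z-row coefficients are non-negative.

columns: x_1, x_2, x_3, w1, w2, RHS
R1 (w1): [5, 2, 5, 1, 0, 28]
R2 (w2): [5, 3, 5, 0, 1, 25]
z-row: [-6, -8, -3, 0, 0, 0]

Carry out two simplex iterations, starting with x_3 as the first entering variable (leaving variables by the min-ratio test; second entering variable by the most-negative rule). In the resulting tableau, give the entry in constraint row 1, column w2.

-2/3

Ratio test on column x_3 — row 1: 28/5 = 28/5; row 2: 25/5 = 5. Minimum is 5 at row 2 (w2 leaves); pivot element 5.
Divide row 2 by 5; eliminate column x_3 from the other rows.
Second iteration: most negative z-row entry is -31/5 in column x_2, so x_2 enters.
Ratio test on column x_2 — row 1: entry -1 ≤ 0; row 2: 5/(3/5) = 25/3. Minimum is 25/3 at row 2 (x_3 leaves); pivot element 3/5.
Divide row 2 by 3/5; eliminate column x_2 from the other rows.
After both pivots, the entry at constraint row 1, column w2 is -2/3.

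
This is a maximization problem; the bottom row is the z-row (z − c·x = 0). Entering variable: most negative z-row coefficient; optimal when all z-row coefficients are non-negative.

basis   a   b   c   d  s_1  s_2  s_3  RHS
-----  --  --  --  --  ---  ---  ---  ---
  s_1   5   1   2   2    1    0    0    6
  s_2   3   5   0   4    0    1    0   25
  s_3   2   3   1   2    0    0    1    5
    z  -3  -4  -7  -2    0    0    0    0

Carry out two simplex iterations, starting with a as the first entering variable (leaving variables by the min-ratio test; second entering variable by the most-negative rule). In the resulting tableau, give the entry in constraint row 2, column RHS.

25

Ratio test on column a — row 1: 6/5 = 6/5; row 2: 25/3 = 25/3; row 3: 5/2 = 5/2. Minimum is 6/5 at row 1 (s_1 leaves); pivot element 5.
Divide row 1 by 5; eliminate column a from the other rows.
Second iteration: most negative z-row entry is -29/5 in column c, so c enters.
Ratio test on column c — row 1: (6/5)/(2/5) = 3; row 2: entry -6/5 ≤ 0; row 3: (13/5)/(1/5) = 13. Minimum is 3 at row 1 (a leaves); pivot element 2/5.
Divide row 1 by 2/5; eliminate column c from the other rows.
After both pivots, the entry at constraint row 2, column RHS is 25.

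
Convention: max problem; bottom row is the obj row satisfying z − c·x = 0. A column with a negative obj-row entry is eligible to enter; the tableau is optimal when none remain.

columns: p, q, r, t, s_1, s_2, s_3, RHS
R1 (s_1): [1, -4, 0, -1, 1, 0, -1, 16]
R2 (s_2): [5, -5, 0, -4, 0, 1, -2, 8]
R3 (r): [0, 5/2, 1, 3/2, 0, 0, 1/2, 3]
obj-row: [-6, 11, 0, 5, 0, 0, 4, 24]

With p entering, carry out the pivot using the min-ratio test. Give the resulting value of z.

Ratio test on column p — row 1: 16/1 = 16; row 2: 8/5 = 8/5; row 3: entry 0 ≤ 0. Minimum is 8/5 at row 2 (s_2 leaves); pivot element 5.
Pivot on row 2; the obj-row RHS becomes 24 − (-6)·(8/5) = 168/5.

168/5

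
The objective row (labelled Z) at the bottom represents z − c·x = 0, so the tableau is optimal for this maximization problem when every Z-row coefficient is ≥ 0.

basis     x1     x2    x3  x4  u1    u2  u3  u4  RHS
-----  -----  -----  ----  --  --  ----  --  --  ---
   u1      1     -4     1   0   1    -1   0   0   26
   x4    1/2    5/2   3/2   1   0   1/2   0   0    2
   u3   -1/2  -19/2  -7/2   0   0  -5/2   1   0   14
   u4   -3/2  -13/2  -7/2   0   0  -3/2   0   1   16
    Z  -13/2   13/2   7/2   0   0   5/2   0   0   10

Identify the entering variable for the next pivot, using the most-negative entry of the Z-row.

Negative Z-row entries: x1: -13/2.
The most negative is -13/2 in column x1, so x1 enters.

x1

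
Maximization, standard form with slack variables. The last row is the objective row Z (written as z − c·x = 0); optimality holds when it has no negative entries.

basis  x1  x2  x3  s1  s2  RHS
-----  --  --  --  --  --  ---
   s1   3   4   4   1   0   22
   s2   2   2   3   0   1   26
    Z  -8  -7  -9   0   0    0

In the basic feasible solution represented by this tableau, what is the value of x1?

x1 is not in the basis, so in the current basic feasible solution x1 = 0.

0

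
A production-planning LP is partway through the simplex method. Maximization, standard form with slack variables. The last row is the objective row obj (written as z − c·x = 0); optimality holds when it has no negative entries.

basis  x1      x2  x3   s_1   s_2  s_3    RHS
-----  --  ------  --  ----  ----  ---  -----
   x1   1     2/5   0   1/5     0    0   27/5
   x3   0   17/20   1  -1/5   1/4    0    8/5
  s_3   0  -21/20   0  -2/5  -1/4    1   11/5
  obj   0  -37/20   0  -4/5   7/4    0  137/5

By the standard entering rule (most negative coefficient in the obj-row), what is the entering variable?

x2

Negative obj-row entries: x2: -37/20, s_1: -4/5.
The most negative is -37/20 in column x2, so x2 enters.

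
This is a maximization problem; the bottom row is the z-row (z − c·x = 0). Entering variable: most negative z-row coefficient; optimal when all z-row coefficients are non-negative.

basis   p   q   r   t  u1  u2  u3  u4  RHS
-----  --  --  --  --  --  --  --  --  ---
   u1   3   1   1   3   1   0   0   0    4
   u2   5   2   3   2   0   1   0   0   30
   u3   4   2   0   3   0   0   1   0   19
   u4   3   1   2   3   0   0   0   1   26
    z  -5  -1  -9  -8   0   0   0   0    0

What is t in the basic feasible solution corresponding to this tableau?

t is not in the basis, so in the current basic feasible solution t = 0.

0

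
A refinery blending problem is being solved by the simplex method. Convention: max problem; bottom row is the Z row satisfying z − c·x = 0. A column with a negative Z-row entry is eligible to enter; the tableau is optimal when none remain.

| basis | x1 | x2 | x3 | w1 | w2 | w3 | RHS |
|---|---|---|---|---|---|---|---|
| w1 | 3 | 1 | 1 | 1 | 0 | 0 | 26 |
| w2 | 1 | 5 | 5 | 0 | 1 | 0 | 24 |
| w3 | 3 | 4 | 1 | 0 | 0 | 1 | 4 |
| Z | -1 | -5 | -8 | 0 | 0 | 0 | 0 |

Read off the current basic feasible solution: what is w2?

w2 is basic (row 2); its value is the RHS of that row, 24.

24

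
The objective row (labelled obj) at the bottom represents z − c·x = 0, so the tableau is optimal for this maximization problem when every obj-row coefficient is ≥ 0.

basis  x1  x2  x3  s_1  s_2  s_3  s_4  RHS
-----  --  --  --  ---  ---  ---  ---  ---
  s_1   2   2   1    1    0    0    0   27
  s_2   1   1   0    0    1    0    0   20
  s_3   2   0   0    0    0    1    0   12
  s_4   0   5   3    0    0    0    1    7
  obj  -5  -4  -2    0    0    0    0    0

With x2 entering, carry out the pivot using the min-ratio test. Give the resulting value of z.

28/5

Ratio test on column x2 — row 1: 27/2 = 27/2; row 2: 20/1 = 20; row 3: entry 0 ≤ 0; row 4: 7/5 = 7/5. Minimum is 7/5 at row 4 (s_4 leaves); pivot element 5.
Pivot on row 4; the obj-row RHS becomes 0 − (-4)·(7/5) = 28/5.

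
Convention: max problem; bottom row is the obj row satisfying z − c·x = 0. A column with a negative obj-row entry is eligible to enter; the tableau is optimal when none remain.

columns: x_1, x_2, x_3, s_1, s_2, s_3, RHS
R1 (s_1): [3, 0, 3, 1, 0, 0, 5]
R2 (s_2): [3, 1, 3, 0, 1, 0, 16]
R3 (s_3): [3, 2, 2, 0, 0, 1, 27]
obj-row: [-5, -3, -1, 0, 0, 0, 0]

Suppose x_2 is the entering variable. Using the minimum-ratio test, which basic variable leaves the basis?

s_3

Column x_2 entries and ratios — s_1: 0 ≤ 0, skip; s_2: 16/1 = 16; s_3: 27/2 = 27/2.
Smallest ratio is 27/2 in the row of s_3, so s_3 leaves.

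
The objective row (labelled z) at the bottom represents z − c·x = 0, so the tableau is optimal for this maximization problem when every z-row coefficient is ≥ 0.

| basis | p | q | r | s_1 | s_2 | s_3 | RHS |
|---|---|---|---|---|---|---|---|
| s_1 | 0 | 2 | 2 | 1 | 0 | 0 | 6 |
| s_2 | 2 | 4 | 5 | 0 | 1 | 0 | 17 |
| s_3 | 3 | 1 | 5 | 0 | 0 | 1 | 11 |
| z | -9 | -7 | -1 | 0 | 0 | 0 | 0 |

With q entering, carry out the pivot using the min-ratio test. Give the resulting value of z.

Ratio test on column q — row 1: 6/2 = 3; row 2: 17/4 = 17/4; row 3: 11/1 = 11. Minimum is 3 at row 1 (s_1 leaves); pivot element 2.
Pivot on row 1; the z-row RHS becomes 0 − (-7)·3 = 21.

21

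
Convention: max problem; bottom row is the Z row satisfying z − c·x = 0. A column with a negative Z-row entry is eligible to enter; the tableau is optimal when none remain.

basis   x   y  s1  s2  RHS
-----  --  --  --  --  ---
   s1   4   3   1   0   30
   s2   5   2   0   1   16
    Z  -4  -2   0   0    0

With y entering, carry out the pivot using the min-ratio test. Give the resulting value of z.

16

Ratio test on column y — row 1: 30/3 = 10; row 2: 16/2 = 8. Minimum is 8 at row 2 (s2 leaves); pivot element 2.
Pivot on row 2; the Z-row RHS becomes 0 − (-2)·8 = 16.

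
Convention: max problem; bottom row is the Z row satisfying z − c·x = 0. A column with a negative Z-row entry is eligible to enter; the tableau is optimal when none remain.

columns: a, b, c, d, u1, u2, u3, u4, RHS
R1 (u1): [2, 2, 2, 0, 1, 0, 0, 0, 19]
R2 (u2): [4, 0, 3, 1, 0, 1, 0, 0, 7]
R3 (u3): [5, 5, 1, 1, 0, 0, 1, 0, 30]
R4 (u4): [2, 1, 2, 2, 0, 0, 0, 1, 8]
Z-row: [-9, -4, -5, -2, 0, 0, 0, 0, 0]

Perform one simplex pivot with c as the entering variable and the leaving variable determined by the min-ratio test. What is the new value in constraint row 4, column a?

-2/3

Ratio test on column c — row 1: 19/2 = 19/2; row 2: 7/3 = 7/3; row 3: 30/1 = 30; row 4: 8/2 = 4. Minimum is 7/3 at row 2 (u2 leaves); pivot element 3.
Divide row 2 by 3; eliminate column c from the other rows.
Row 4 update in column a: 2 − 2·(4/3) = -2/3.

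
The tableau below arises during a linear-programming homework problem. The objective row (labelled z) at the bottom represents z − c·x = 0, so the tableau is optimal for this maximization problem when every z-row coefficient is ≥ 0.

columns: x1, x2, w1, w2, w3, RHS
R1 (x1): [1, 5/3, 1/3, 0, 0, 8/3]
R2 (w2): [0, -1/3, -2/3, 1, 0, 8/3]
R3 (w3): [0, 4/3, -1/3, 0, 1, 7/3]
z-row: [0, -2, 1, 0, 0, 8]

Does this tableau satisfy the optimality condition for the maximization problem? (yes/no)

no

The z-row has a negative entry -2 in column x2, so it is not optimal.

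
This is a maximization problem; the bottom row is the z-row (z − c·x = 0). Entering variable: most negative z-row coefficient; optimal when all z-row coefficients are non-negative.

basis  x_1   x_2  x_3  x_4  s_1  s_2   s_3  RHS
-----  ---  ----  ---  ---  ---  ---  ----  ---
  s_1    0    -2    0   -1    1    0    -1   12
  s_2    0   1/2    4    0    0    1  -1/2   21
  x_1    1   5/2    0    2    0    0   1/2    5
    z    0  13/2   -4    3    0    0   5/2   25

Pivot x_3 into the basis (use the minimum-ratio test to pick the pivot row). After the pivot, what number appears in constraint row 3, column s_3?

1/2

Ratio test on column x_3 — row 1: entry 0 ≤ 0; row 2: 21/4 = 21/4; row 3: entry 0 ≤ 0. Minimum is 21/4 at row 2 (s_2 leaves); pivot element 4.
Divide row 2 by 4; eliminate column x_3 from the other rows.
Row 3 update in column s_3: 1/2 − 0·(-1/8) = 1/2.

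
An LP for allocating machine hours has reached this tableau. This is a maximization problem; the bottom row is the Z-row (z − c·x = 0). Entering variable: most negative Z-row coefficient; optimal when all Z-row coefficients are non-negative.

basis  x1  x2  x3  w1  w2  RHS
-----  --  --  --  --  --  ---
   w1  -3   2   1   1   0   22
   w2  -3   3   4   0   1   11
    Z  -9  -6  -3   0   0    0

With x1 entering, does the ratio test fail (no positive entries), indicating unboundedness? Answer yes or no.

Every constraint-row entry in column x1 is ≤ 0, so increasing x1 is unbounded.

yes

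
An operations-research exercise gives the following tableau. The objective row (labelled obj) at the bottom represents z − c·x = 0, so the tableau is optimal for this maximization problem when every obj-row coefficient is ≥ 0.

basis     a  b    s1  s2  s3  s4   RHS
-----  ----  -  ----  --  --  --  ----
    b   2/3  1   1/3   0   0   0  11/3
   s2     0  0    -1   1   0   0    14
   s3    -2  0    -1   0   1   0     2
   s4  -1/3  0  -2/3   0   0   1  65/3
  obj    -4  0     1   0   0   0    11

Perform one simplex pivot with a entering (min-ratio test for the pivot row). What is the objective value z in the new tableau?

Ratio test on column a — row 1: (11/3)/(2/3) = 11/2; row 2: entry 0 ≤ 0; row 3: entry -2 ≤ 0; row 4: entry -1/3 ≤ 0. Minimum is 11/2 at row 1 (b leaves); pivot element 2/3.
Pivot on row 1; the obj-row RHS becomes 11 − (-4)·(11/2) = 33.

33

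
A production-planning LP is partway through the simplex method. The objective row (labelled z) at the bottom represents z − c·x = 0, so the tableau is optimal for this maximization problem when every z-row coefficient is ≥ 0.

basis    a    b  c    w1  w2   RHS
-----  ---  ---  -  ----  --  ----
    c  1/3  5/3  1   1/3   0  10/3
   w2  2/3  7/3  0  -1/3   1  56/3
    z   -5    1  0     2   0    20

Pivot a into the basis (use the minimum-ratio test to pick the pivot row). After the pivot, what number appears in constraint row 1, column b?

5

Ratio test on column a — row 1: (10/3)/(1/3) = 10; row 2: (56/3)/(2/3) = 28. Minimum is 10 at row 1 (c leaves); pivot element 1/3.
Divide row 1 by 1/3; eliminate column a from the other rows.
In the new row 1, the b entry is the old entry divided by the pivot: (5/3)/(1/3) = 5.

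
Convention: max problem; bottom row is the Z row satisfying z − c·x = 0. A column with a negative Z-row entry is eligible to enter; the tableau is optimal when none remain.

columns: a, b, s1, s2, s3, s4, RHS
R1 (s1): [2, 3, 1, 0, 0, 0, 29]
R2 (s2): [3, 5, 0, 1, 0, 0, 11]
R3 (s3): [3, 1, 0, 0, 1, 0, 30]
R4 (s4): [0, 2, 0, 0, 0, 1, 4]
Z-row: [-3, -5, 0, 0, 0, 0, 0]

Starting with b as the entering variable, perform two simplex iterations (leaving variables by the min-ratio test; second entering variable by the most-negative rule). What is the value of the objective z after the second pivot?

Ratio test on column b — row 1: 29/3 = 29/3; row 2: 11/5 = 11/5; row 3: 30/1 = 30; row 4: 4/2 = 2. Minimum is 2 at row 4 (s4 leaves); pivot element 2.
Pivot on row 4; the Z-row RHS becomes 0 − (-5)·2 = 10.
Next entering variable (most negative Z-row entry -3): a.
Ratio test on column a — row 1: 23/2 = 23/2; row 2: 1/3 = 1/3; row 3: 28/3 = 28/3; row 4: entry 0 ≤ 0. Minimum is 1/3 at row 2 (s2 leaves); pivot element 3.
After the second pivot the Z-row RHS is 10 − (-3)·(1/3) = 11.

11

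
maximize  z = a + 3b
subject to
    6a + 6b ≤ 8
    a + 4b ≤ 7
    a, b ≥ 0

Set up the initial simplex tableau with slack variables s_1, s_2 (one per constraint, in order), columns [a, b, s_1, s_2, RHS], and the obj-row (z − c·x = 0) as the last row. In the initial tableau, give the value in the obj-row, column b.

-3

The obj-row carries the negated objective coefficients: the b entry is -3.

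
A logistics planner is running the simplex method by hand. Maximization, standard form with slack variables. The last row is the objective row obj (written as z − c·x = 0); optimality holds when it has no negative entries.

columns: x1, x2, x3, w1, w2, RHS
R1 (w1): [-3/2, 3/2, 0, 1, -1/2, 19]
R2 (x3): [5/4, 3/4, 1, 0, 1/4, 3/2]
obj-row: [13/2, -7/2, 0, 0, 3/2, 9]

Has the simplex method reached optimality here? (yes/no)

The obj-row has a negative entry -7/2 in column x2, so it is not optimal.

no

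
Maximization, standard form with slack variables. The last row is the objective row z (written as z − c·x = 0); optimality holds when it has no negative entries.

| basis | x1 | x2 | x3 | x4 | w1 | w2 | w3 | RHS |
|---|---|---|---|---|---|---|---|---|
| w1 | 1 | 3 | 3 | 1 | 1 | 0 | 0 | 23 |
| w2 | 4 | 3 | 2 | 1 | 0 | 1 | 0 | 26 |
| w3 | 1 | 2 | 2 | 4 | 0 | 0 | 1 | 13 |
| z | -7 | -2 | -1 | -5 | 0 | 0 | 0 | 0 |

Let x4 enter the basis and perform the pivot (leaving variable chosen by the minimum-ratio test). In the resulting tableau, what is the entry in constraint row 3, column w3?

1/4

Ratio test on column x4 — row 1: 23/1 = 23; row 2: 26/1 = 26; row 3: 13/4 = 13/4. Minimum is 13/4 at row 3 (w3 leaves); pivot element 4.
Divide row 3 by 4; eliminate column x4 from the other rows.
In the new row 3, the w3 entry is the old entry divided by the pivot: 1/4 = 1/4.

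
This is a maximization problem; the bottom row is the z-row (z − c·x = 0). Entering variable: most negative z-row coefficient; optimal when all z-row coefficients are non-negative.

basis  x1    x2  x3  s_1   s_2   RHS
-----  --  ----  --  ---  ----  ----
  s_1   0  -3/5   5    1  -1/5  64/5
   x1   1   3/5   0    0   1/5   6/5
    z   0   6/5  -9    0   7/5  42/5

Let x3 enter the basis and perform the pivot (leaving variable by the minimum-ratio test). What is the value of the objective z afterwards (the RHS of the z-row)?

786/25

Ratio test on column x3 — row 1: (64/5)/5 = 64/25; row 2: entry 0 ≤ 0. Minimum is 64/25 at row 1 (s_1 leaves); pivot element 5.
Pivot on row 1; the z-row RHS becomes 42/5 − (-9)·(64/25) = 786/25.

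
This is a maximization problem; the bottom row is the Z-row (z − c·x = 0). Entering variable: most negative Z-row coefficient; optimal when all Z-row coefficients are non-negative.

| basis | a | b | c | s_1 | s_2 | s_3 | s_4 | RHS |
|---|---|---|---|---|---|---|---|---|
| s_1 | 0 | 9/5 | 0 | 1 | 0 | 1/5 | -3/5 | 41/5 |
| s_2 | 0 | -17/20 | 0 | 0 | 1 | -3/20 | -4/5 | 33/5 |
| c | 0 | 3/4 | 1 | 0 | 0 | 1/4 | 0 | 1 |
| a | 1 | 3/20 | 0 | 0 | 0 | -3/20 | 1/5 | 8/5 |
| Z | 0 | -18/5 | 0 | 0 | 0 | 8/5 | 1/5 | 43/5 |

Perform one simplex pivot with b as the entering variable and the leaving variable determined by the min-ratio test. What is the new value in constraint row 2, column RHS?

116/15

Ratio test on column b — row 1: (41/5)/(9/5) = 41/9; row 2: entry -17/20 ≤ 0; row 3: 1/(3/4) = 4/3; row 4: (8/5)/(3/20) = 32/3. Minimum is 4/3 at row 3 (c leaves); pivot element 3/4.
Divide row 3 by 3/4; eliminate column b from the other rows.
Row 2 update in column RHS: 33/5 − (-17/20)·(4/3) = 116/15.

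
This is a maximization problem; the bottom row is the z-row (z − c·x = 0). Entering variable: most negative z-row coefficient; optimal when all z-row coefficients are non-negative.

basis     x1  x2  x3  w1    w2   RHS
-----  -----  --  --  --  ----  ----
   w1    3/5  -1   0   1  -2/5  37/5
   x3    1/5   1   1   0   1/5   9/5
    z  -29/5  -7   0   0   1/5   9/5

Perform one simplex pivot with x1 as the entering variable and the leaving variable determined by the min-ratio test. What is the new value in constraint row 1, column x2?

-4

Ratio test on column x1 — row 1: (37/5)/(3/5) = 37/3; row 2: (9/5)/(1/5) = 9. Minimum is 9 at row 2 (x3 leaves); pivot element 1/5.
Divide row 2 by 1/5; eliminate column x1 from the other rows.
Row 1 update in column x2: -1 − (3/5)·5 = -4.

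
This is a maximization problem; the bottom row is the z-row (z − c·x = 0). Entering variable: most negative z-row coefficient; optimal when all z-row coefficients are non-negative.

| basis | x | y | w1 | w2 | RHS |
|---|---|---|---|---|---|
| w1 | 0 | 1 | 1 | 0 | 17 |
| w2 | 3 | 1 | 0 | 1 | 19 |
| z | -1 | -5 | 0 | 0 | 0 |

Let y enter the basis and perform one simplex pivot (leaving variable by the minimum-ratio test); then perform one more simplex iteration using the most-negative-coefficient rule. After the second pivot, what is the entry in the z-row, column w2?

Ratio test on column y — row 1: 17/1 = 17; row 2: 19/1 = 19. Minimum is 17 at row 1 (w1 leaves); pivot element 1.
Divide row 1 by 1; eliminate column y from the other rows.
Second iteration: most negative z-row entry is -1 in column x, so x enters.
Ratio test on column x — row 1: entry 0 ≤ 0; row 2: 2/3 = 2/3. Minimum is 2/3 at row 2 (w2 leaves); pivot element 3.
Divide row 2 by 3; eliminate column x from the other rows.
After both pivots, the entry at the z-row, column w2 is 1/3.

1/3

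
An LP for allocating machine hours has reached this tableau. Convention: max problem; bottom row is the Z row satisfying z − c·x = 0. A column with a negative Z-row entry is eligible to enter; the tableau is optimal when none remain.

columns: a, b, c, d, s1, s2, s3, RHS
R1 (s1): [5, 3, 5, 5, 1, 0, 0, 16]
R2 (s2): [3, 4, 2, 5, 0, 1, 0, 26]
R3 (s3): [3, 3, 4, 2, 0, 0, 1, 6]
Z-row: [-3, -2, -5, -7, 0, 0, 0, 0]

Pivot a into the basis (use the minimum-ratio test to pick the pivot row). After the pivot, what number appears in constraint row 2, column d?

Ratio test on column a — row 1: 16/5 = 16/5; row 2: 26/3 = 26/3; row 3: 6/3 = 2. Minimum is 2 at row 3 (s3 leaves); pivot element 3.
Divide row 3 by 3; eliminate column a from the other rows.
Row 2 update in column d: 5 − 3·(2/3) = 3.

3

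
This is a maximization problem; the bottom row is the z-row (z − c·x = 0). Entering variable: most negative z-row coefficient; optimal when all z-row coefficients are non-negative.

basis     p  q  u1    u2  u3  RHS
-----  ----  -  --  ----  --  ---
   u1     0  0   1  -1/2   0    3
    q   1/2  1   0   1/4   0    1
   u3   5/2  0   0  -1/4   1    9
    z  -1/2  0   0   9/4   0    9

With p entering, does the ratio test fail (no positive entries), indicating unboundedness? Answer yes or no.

Column p has positive entries in row(s) 2, 3, so the ratio test bounds it — not unbounded.

no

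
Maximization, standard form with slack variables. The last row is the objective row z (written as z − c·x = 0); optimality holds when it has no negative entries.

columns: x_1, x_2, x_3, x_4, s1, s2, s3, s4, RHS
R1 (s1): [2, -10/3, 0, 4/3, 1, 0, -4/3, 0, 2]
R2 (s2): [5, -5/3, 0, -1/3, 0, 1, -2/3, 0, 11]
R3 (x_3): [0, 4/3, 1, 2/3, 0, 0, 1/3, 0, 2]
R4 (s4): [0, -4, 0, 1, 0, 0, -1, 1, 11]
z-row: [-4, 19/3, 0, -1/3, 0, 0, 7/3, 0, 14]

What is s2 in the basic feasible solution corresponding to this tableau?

s2 is basic (row 2); its value is the RHS of that row, 11.

11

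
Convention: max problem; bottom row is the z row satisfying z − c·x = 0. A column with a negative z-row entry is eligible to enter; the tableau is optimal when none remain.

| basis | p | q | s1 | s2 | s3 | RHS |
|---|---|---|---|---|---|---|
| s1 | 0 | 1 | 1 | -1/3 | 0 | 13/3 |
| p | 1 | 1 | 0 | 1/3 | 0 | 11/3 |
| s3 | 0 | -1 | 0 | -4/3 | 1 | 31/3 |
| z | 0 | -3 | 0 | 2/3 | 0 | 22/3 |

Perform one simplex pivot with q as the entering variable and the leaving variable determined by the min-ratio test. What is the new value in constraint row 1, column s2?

-2/3

Ratio test on column q — row 1: (13/3)/1 = 13/3; row 2: (11/3)/1 = 11/3; row 3: entry -1 ≤ 0. Minimum is 11/3 at row 2 (p leaves); pivot element 1.
Divide row 2 by 1; eliminate column q from the other rows.
Row 1 update in column s2: -1/3 − 1·(1/3) = -2/3.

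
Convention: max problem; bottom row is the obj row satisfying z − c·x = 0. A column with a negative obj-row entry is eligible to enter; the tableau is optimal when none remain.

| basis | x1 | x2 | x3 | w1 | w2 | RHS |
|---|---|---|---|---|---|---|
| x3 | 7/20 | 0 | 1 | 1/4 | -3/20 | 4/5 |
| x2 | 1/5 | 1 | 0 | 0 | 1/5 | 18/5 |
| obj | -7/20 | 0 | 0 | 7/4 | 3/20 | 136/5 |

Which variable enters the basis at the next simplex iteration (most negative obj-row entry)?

x1

Negative obj-row entries: x1: -7/20.
The most negative is -7/20 in column x1, so x1 enters.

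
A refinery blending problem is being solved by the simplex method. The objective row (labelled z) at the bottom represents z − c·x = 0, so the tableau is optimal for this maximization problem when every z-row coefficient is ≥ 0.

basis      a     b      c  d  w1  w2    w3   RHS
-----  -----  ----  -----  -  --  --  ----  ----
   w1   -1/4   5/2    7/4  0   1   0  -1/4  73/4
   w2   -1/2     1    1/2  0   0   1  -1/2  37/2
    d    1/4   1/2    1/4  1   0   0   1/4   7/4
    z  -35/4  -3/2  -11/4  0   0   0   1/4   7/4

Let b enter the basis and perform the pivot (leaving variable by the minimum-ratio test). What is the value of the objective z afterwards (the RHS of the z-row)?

7

Ratio test on column b — row 1: (73/4)/(5/2) = 73/10; row 2: (37/2)/1 = 37/2; row 3: (7/4)/(1/2) = 7/2. Minimum is 7/2 at row 3 (d leaves); pivot element 1/2.
Pivot on row 3; the z-row RHS becomes 7/4 − (-3/2)·(7/2) = 7.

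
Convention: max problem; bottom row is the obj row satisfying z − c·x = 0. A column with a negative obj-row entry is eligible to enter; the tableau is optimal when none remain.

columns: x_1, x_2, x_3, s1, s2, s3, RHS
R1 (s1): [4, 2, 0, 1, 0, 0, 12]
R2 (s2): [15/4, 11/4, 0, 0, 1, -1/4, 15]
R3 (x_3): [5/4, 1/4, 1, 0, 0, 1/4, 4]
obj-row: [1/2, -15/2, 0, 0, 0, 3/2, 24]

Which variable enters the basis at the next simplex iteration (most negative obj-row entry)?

x_2

Negative obj-row entries: x_2: -15/2.
The most negative is -15/2 in column x_2, so x_2 enters.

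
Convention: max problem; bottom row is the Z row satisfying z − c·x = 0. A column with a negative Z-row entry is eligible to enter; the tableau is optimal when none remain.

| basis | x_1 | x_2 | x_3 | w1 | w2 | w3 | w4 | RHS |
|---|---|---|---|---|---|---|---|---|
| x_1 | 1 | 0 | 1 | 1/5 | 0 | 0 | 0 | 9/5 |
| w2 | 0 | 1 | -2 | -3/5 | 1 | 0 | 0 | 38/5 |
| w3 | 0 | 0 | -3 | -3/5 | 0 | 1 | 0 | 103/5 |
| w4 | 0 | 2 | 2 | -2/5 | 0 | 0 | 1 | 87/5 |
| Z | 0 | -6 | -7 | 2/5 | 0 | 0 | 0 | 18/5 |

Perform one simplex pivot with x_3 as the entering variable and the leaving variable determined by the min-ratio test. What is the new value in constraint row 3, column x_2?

0

Ratio test on column x_3 — row 1: (9/5)/1 = 9/5; row 2: entry -2 ≤ 0; row 3: entry -3 ≤ 0; row 4: (87/5)/2 = 87/10. Minimum is 9/5 at row 1 (x_1 leaves); pivot element 1.
Divide row 1 by 1; eliminate column x_3 from the other rows.
Row 3 update in column x_2: 0 − (-3)·0 = 0.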